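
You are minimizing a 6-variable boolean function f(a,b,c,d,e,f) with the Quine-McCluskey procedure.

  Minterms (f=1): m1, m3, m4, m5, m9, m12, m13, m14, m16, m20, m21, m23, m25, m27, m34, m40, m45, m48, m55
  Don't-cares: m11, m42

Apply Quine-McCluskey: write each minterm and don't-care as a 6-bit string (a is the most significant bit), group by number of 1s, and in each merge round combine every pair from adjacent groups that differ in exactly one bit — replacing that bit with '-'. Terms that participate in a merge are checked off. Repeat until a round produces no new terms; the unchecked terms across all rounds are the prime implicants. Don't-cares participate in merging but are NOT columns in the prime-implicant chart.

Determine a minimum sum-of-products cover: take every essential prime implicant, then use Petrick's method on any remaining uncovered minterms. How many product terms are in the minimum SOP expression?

[col 0] 000001*, 000011*, 000100*, 000101*, 001001*, 001011*, 001100*, 001101*, 001110*, 010000*, 010100*, 010101*, 010111*, 011001*, 011011*, 100010*, 101000*, 101010*, 101101*, 110000*, 110111*
[col 1] -01101, -10000, -10111, 0-0100*, 0-0101*, 0-1001*, 0-1011*, 00-001*, 00-011*, 00-100*, 00-101*, 000-01*, 0000-1*, 00010-*, 001-01*, 0010-1*, 0011-0, 00110-*, 010-00, 0101-1, 01010-*, 0110-1*, 10-010, 1010-0
[col 2] 0-010-, 0-10-1, 00--01, 00-0-1, 00-10-
Prime implicants: -01101, -10000, -10111, 0-010-, 0-10-1, 00--01, 00-0-1, 00-10-, 0011-0, 010-00, 0101-1, 10-010, 1010-0
PI chart (minterm → PIs covering it):
  1 | 00--01,00-0-1
  3 | 00-0-1  (sole → essential)
  4 | 0-010-,00-10-
  5 | 0-010-,00--01,00-10-
  9 | 0-10-1,00--01,00-0-1
  12 | 00-10-,0011-0
  13 | -01101,00--01,00-10-
  14 | 0011-0  (sole → essential)
  16 | -10000,010-00
  20 | 0-010-,010-00
  21 | 0-010-,0101-1
  23 | -10111,0101-1
  25 | 0-10-1  (sole → essential)
  27 | 0-10-1  (sole → essential)
  34 | 10-010  (sole → essential)
  40 | 1010-0  (sole → essential)
  45 | -01101  (sole → essential)
  48 | -10000  (sole → essential)
  55 | -10111  (sole → essential)
Essential prime implicants: -01101, -10000, -10111, 0-10-1, 00-0-1, 0011-0, 10-010, 1010-0
Petrick residual → 0-010-
Minimum SOP uses 9 PIs: b'cde'f + bc'd'e'f' + bc'def + a'c'de' + a'cd'f + a'b'd'f + a'b'cdf' + ab'd'ef' + ab'cd'f'

9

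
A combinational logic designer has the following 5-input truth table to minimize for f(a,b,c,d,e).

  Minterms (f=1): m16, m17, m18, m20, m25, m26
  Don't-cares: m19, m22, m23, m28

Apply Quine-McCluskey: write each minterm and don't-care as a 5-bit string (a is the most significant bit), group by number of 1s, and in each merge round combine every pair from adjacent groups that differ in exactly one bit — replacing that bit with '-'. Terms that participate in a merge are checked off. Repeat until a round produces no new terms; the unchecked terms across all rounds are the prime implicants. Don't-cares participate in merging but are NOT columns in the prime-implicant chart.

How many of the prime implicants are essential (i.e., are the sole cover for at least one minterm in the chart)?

Round 0: 10000✓ 10001✓ 10010✓ 10011✓ 10100✓ 10110✓ 10111✓ 11001✓ 11010✓ 11100✓
Round 1: 1-001 1-010 1-100 10-00✓ 10-10✓ 10-11✓ 100-0✓ 100-1✓ 1000-✓ 1001-✓ 101-0✓ 1011-✓
Round 2: 10--0 10-1- 100--
PIs = {1-001, 1-010, 1-100, 10--0, 10-1-, 100--}
Coverage chart:
  m16: 10--0,100--
  m17: 1-001,100--
  m18: 1-010,10--0,10-1-,100--
  m20: 1-100,10--0
  m25: 1-001 ←essential
  m26: 1-010 ←essential
Essential: 1-001, 1-010

2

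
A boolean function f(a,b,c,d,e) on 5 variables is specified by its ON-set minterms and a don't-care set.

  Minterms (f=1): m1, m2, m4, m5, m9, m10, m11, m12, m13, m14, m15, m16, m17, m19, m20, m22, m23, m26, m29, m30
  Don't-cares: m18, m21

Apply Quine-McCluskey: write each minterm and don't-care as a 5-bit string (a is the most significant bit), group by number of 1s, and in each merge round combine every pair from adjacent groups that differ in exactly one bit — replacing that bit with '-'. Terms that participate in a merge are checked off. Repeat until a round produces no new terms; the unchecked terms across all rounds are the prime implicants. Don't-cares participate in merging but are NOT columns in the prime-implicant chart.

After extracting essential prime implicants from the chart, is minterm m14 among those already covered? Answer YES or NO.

NO

Round 0: 00001✓ 00010✓ 00100✓ 00101✓ 01001✓ 01010✓ 01011✓ 01100✓ 01101✓ 01110✓ 01111✓ 10000✓ 10001✓ 10010✓ 10011✓ 10100✓ 10101✓ 10110✓ 10111✓ 11010✓ 11101✓ 11110✓
Round 1: -0001✓ -0010✓ -0100✓ -0101✓ -1010✓ -1101✓ -1110✓ 0-001✓ 0-010✓ 0-100✓ 0-101✓ 00-01✓ 0010-✓ 01-01✓ 01-10✓ 01-11✓ 010-1✓ 0101-✓ 011-0✓ 011-1✓ 0110-✓ 0111-✓ 1-010✓ 1-101✓ 1-110✓ 10-00✓ 10-01✓ 10-10✓ 10-11✓ 100-0✓ 100-1✓ 1000-✓ 1001-✓ 101-0✓ 101-1✓ 1010-✓ 1011-✓ 11-10✓
Round 2: --010 --101 -0-01 -010- -1-10 0--01 0-10- 01--1 01-1- 011-- 1--10 10--0✓ 10--1✓ 10-0-✓ 10-1-✓ 100--✓ 101--✓
Round 3: 10---
PIs = {--010, --101, -0-01, -010-, -1-10, 0--01, 0-10-, 01--1, 01-1-, 011--, 1--10, 10---}
Coverage chart:
  m1: -0-01,0--01
  m2: --010 ←essential
  m4: -010-,0-10-
  m5: --101,-0-01,-010-,0--01,0-10-
  m9: 0--01,01--1
  m10: --010,-1-10,01-1-
  m11: 01--1,01-1-
  m12: 0-10-,011--
  m13: --101,0--01,0-10-,01--1,011--
  m14: -1-10,01-1-,011--
  m15: 01--1,01-1-,011--
  m16: 10--- ←essential
  m17: -0-01,10---
  m19: 10--- ←essential
  m20: -010-,10---
  m22: 1--10,10---
  m23: 10--- ←essential
  m26: --010,-1-10,1--10
  m29: --101 ←essential
  m30: -1-10,1--10
Essential: --010, --101, 10---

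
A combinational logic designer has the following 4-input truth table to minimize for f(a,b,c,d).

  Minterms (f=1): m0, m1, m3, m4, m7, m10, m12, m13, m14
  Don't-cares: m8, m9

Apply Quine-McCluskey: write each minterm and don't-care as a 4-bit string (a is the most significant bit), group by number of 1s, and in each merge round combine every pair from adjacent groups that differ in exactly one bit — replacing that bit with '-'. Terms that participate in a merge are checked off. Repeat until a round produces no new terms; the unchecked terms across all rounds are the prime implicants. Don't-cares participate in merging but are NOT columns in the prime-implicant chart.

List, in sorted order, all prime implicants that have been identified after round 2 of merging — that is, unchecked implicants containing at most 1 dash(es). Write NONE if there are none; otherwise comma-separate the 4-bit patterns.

0-11, 00-1

Round 0: 0000✓ 0001✓ 0011✓ 0100✓ 0111✓ 1000✓ 1001✓ 1010✓ 1100✓ 1101✓ 1110✓
Round 1: -000✓ -001✓ -100✓ 0-00✓ 0-11 00-1 000-✓ 1-00✓ 1-01✓ 1-10✓ 10-0✓ 100-✓ 11-0✓ 110-✓
Round 2: --00 -00- 1--0 1-0-
PIs = {--00, -00-, 0-11, 00-1, 1--0, 1-0-}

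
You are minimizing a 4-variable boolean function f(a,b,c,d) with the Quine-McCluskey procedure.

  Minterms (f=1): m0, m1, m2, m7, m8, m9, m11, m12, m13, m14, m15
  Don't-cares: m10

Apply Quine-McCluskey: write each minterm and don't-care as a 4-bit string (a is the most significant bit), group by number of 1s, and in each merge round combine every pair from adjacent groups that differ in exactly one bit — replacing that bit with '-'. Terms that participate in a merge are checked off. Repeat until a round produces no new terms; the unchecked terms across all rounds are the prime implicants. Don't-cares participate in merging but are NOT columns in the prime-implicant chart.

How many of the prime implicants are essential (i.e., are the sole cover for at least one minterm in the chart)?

4

Round 0: 0000✓ 0001✓ 0010✓ 0111✓ 1000✓ 1001✓ 1010✓ 1011✓ 1100✓ 1101✓ 1110✓ 1111✓
Round 1: -000✓ -001✓ -010✓ -111 00-0✓ 000-✓ 1-00✓ 1-01✓ 1-10✓ 1-11✓ 10-0✓ 10-1✓ 100-✓ 101-✓ 11-0✓ 11-1✓ 110-✓ 111-✓
Round 2: -0-0 -00- 1--0✓ 1--1✓ 1-0-✓ 1-1-✓ 10--✓ 11--✓
Round 3: 1---
PIs = {-0-0, -00-, -111, 1---}
Coverage chart:
  m0: -0-0,-00-
  m1: -00- ←essential
  m2: -0-0 ←essential
  m7: -111 ←essential
  m8: -0-0,-00-,1---
  m9: -00-,1---
  m11: 1--- ←essential
  m12: 1--- ←essential
  m13: 1--- ←essential
  m14: 1--- ←essential
  m15: -111,1---
Essential: -0-0, -00-, -111, 1---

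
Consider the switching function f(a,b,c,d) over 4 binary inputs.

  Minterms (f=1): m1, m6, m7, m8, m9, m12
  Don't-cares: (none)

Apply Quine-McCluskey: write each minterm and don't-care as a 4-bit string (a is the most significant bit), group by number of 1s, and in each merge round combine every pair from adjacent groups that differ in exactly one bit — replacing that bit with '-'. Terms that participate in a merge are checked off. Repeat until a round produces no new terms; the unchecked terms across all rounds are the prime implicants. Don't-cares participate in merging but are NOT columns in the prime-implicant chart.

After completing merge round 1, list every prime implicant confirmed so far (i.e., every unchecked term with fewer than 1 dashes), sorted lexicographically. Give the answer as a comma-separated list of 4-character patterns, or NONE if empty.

NONE

[col 0] 0001*, 0110*, 0111*, 1000*, 1001*, 1100*
[col 1] -001, 011-, 1-00, 100-
Prime implicants: -001, 011-, 1-00, 100-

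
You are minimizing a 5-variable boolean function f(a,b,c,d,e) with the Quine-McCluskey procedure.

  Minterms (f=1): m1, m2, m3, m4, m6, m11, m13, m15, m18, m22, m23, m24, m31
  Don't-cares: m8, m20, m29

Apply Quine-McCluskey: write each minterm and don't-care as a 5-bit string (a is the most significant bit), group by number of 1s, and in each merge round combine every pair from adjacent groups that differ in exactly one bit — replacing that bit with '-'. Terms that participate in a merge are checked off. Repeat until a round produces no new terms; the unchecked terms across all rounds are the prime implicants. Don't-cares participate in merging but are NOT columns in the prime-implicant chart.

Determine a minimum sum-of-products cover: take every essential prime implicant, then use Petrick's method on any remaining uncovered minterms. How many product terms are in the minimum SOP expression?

[col 0] 00001*, 00010*, 00011*, 00100*, 00110*, 01000*, 01011*, 01101*, 01111*, 10010*, 10100*, 10110*, 10111*, 11000*, 11101*, 11111*
[col 1] -0010*, -0100*, -0110*, -1000, -1101*, -1111*, 0-011, 00-10*, 000-1, 0001-, 001-0*, 01-11, 011-1*, 1-111, 10-10*, 101-0*, 1011-, 111-1*
[col 2] -0-10, -01-0, -11-1
Prime implicants: -0-10, -01-0, -1000, -11-1, 0-011, 000-1, 0001-, 01-11, 1-111, 1011-
PI chart (minterm → PIs covering it):
  1 | 000-1  (sole → essential)
  2 | -0-10,0001-
  3 | 0-011,000-1,0001-
  4 | -01-0  (sole → essential)
  6 | -0-10,-01-0
  11 | 0-011,01-11
  13 | -11-1  (sole → essential)
  15 | -11-1,01-11
  18 | -0-10  (sole → essential)
  22 | -0-10,-01-0,1011-
  23 | 1-111,1011-
  24 | -1000  (sole → essential)
  31 | -11-1,1-111
Essential prime implicants: -0-10, -01-0, -1000, -11-1, 000-1
Petrick residual → 0-011, 1-111
Minimum SOP uses 7 PIs: b'de' + b'ce' + bc'd'e' + bce + a'c'de + a'b'c'e + acde

7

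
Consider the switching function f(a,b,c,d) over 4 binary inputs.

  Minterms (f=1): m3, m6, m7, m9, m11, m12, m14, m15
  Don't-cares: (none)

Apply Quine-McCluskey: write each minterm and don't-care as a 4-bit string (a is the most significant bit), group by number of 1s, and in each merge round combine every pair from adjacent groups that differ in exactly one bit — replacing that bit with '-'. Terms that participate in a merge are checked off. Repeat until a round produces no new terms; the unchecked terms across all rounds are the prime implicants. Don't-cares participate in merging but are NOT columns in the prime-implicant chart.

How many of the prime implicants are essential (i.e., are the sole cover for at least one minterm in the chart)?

4

size-2^0 implicants → 0011(✓)  0110(✓)  0111(✓)  1001(✓)  1011(✓)  1100(✓)  1110(✓)  1111(✓)
size-2^1 implicants → -011(✓)  -110(✓)  -111(✓)  0-11(✓)  011-(✓)  1-11(✓)  10-1  11-0  111-(✓)
size-2^2 implicants → --11  -11-
Unchecked terms (primes): --11, -11-, 10-1, 11-0
Minterm coverage:
  m3 ⊆ --11 [E]
  m6 ⊆ -11- [E]
  m7 ⊆ --11,-11-
  m9 ⊆ 10-1 [E]
  m11 ⊆ --11,10-1
  m12 ⊆ 11-0 [E]
  m14 ⊆ -11-,11-0
  m15 ⊆ --11,-11-
E = {--11, -11-, 10-1, 11-0}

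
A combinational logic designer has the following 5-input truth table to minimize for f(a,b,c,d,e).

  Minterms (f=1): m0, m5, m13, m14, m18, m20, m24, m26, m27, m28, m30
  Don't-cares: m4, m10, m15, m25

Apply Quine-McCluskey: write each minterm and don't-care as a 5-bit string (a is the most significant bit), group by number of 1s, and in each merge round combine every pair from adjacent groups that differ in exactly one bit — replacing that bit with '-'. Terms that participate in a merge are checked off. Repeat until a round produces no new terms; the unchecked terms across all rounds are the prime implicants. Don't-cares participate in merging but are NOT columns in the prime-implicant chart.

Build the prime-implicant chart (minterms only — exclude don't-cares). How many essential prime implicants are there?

3

[col 0] 00000*, 00100*, 00101*, 01010*, 01101*, 01110*, 01111*, 10010*, 10100*, 11000*, 11001*, 11010*, 11011*, 11100*, 11110*
[col 1] -0100, -1010*, -1110*, 0-101, 00-00, 0010-, 01-10*, 011-1, 0111-, 1-010, 1-100, 11-00*, 11-10*, 110-0*, 110-1*, 1100-*, 1101-*, 111-0*
[col 2] -1-10, 11--0, 110--
Prime implicants: -0100, -1-10, 0-101, 00-00, 0010-, 011-1, 0111-, 1-010, 1-100, 11--0, 110--
PI chart (minterm → PIs covering it):
  0 | 00-00  (sole → essential)
  5 | 0-101,0010-
  13 | 0-101,011-1
  14 | -1-10,0111-
  18 | 1-010  (sole → essential)
  20 | -0100,1-100
  24 | 11--0,110--
  26 | -1-10,1-010,11--0,110--
  27 | 110--  (sole → essential)
  28 | 1-100,11--0
  30 | -1-10,11--0
Essential prime implicants: 00-00, 1-010, 110--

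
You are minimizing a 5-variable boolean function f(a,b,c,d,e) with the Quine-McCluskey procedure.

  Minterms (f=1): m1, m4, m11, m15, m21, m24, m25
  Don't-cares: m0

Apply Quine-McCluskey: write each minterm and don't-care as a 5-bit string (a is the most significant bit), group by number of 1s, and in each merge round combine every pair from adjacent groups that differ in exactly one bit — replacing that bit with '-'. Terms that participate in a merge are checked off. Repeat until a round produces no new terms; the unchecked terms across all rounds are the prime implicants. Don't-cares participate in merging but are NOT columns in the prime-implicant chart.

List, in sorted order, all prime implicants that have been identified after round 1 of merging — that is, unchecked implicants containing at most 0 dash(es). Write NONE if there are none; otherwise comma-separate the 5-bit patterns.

10101

size-2^0 implicants → 00000(✓)  00001(✓)  00100(✓)  01011(✓)  01111(✓)  10101  11000(✓)  11001(✓)
size-2^1 implicants → 00-00  0000-  01-11  1100-
Unchecked terms (primes): 00-00, 0000-, 01-11, 10101, 1100-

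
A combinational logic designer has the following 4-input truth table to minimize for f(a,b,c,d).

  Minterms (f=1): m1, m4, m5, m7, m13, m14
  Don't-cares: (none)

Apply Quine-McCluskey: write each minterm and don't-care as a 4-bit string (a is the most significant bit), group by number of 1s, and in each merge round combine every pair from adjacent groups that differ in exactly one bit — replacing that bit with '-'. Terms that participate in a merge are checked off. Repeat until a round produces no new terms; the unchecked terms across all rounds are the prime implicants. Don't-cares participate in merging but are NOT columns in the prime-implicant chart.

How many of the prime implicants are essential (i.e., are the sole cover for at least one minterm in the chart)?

size-2^0 implicants → 0001(✓)  0100(✓)  0101(✓)  0111(✓)  1101(✓)  1110
size-2^1 implicants → -101  0-01  01-1  010-
Unchecked terms (primes): -101, 0-01, 01-1, 010-, 1110
Minterm coverage:
  m1 ⊆ 0-01 [E]
  m4 ⊆ 010- [E]
  m5 ⊆ -101,0-01,01-1,010-
  m7 ⊆ 01-1 [E]
  m13 ⊆ -101 [E]
  m14 ⊆ 1110 [E]
E = {-101, 0-01, 01-1, 010-, 1110}

5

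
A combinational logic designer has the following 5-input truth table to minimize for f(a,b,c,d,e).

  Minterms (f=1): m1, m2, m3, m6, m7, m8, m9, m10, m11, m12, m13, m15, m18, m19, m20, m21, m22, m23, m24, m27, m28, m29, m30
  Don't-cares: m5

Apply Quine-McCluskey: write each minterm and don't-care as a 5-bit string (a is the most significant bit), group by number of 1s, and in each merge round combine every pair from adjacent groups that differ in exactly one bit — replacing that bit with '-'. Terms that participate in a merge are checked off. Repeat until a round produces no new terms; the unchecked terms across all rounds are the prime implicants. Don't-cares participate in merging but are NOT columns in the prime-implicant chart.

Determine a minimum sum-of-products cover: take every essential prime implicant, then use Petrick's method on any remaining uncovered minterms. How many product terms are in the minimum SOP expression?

size-2^0 implicants → 00001(✓)  00010(✓)  00011(✓)  00101(✓)  00110(✓)  00111(✓)  01000(✓)  01001(✓)  01010(✓)  01011(✓)  01100(✓)  01101(✓)  01111(✓)  10010(✓)  10011(✓)  10100(✓)  10101(✓)  10110(✓)  10111(✓)  11000(✓)  11011(✓)  11100(✓)  11101(✓)  11110(✓)
size-2^1 implicants → -0010(✓)  -0011(✓)  -0101(✓)  -0110(✓)  -0111(✓)  -1000(✓)  -1011(✓)  -1100(✓)  -1101(✓)  0-001(✓)  0-010(✓)  0-011(✓)  0-101(✓)  0-111(✓)  00-01(✓)  00-10(✓)  00-11(✓)  000-1(✓)  0001-(✓)  001-1(✓)  0011-(✓)  01-00(✓)  01-01(✓)  01-11(✓)  010-0(✓)  010-1(✓)  0100-(✓)  0101-(✓)  011-1(✓)  0110-(✓)  1-011(✓)  1-100(✓)  1-101(✓)  1-110(✓)  10-10(✓)  10-11(✓)  1001-(✓)  101-0(✓)  101-1(✓)  1010-(✓)  1011-(✓)  11-00(✓)  111-0(✓)  1110-(✓)
size-2^2 implicants → --011  --101  -0-10(✓)  -0-11(✓)  -001-(✓)  -01-1  -011-(✓)  -1-00  -110-  0--01(✓)  0--11(✓)  0-0-1(✓)  0-01-  0-1-1(✓)  00--1(✓)  00-1-(✓)  01--1(✓)  01-0-  010--  1-1-0  1-10-  10-1-(✓)  101--
size-2^3 implicants → -0-1-  0---1
Unchecked terms (primes): --011, --101, -0-1-, -01-1, -1-00, -110-, 0---1, 0-01-, 01-0-, 010--, 1-1-0, 1-10-, 101--
Minterm coverage:
  m1 ⊆ 0---1 [E]
  m2 ⊆ -0-1-,0-01-
  m3 ⊆ --011,-0-1-,0---1,0-01-
  m6 ⊆ -0-1- [E]
  m7 ⊆ -0-1-,-01-1,0---1
  m8 ⊆ -1-00,01-0-,010--
  m9 ⊆ 0---1,01-0-,010--
  m10 ⊆ 0-01-,010--
  m11 ⊆ --011,0---1,0-01-,010--
  m12 ⊆ -1-00,-110-,01-0-
  m13 ⊆ --101,-110-,0---1,01-0-
  m15 ⊆ 0---1 [E]
  m18 ⊆ -0-1- [E]
  m19 ⊆ --011,-0-1-
  m20 ⊆ 1-1-0,1-10-,101--
  m21 ⊆ --101,-01-1,1-10-,101--
  m22 ⊆ -0-1-,1-1-0,101--
  m23 ⊆ -0-1-,-01-1,101--
  m24 ⊆ -1-00 [E]
  m27 ⊆ --011 [E]
  m28 ⊆ -1-00,-110-,1-1-0,1-10-
  m29 ⊆ --101,-110-,1-10-
  m30 ⊆ 1-1-0 [E]
E = {--011, -0-1-, -1-00, 0---1, 1-1-0}
Petrick residual → --101, 0-01-
Cover = c'de + cd'e + b'd + bd'e' + a'e + a'c'd + ace'  |cover|=7

7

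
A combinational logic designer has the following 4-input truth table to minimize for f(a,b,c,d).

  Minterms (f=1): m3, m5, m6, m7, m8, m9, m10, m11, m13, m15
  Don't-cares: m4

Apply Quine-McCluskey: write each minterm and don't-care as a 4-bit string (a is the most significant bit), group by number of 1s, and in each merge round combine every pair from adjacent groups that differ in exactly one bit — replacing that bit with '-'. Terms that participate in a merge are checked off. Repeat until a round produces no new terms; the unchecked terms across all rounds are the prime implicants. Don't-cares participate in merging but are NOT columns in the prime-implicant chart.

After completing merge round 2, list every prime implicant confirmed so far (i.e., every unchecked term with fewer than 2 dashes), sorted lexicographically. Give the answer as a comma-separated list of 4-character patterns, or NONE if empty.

NONE

size-2^0 implicants → 0011(✓)  0100(✓)  0101(✓)  0110(✓)  0111(✓)  1000(✓)  1001(✓)  1010(✓)  1011(✓)  1101(✓)  1111(✓)
size-2^1 implicants → -011(✓)  -101(✓)  -111(✓)  0-11(✓)  01-0(✓)  01-1(✓)  010-(✓)  011-(✓)  1-01(✓)  1-11(✓)  10-0(✓)  10-1(✓)  100-(✓)  101-(✓)  11-1(✓)
size-2^2 implicants → --11  -1-1  01--  1--1  10--
Unchecked terms (primes): --11, -1-1, 01--, 1--1, 10--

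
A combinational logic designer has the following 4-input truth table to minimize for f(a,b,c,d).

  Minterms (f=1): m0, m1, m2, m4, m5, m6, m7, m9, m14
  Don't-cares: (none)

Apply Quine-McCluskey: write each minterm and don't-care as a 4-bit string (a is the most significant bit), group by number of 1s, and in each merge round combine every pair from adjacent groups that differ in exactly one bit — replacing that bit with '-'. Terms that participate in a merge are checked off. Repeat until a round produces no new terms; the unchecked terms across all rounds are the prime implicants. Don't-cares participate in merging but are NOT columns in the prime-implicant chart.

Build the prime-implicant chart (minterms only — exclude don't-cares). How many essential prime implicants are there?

Round 0: 0000✓ 0001✓ 0010✓ 0100✓ 0101✓ 0110✓ 0111✓ 1001✓ 1110✓
Round 1: -001 -110 0-00✓ 0-01✓ 0-10✓ 00-0✓ 000-✓ 01-0✓ 01-1✓ 010-✓ 011-✓
Round 2: 0--0 0-0- 01--
PIs = {-001, -110, 0--0, 0-0-, 01--}
Coverage chart:
  m0: 0--0,0-0-
  m1: -001,0-0-
  m2: 0--0 ←essential
  m4: 0--0,0-0-,01--
  m5: 0-0-,01--
  m6: -110,0--0,01--
  m7: 01-- ←essential
  m9: -001 ←essential
  m14: -110 ←essential
Essential: -001, -110, 0--0, 01--

4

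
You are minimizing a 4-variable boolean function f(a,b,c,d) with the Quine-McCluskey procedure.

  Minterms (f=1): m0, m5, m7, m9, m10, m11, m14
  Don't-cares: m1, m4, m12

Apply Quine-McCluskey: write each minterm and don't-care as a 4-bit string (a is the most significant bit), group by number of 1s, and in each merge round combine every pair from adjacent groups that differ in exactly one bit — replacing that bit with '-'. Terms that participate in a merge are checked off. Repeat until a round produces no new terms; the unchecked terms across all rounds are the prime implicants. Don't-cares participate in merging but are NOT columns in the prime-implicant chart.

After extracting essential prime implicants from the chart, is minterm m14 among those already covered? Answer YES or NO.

NO

size-2^0 implicants → 0000(✓)  0001(✓)  0100(✓)  0101(✓)  0111(✓)  1001(✓)  1010(✓)  1011(✓)  1100(✓)  1110(✓)
size-2^1 implicants → -001  -100  0-00(✓)  0-01(✓)  000-(✓)  01-1  010-(✓)  1-10  10-1  101-  11-0
size-2^2 implicants → 0-0-
Unchecked terms (primes): -001, -100, 0-0-, 01-1, 1-10, 10-1, 101-, 11-0
Minterm coverage:
  m0 ⊆ 0-0- [E]
  m5 ⊆ 0-0-,01-1
  m7 ⊆ 01-1 [E]
  m9 ⊆ -001,10-1
  m10 ⊆ 1-10,101-
  m11 ⊆ 10-1,101-
  m14 ⊆ 1-10,11-0
E = {0-0-, 01-1}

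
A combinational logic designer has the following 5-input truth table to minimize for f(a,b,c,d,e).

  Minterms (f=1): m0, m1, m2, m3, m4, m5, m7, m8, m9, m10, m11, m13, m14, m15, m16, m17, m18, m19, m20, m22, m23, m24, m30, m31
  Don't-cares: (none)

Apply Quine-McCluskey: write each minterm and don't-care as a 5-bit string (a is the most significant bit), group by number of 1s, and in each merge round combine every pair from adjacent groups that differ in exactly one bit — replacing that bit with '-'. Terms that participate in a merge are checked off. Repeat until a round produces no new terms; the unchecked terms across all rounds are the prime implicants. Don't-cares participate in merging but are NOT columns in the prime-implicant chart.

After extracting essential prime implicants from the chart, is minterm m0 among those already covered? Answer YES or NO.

size-2^0 implicants → 00000(✓)  00001(✓)  00010(✓)  00011(✓)  00100(✓)  00101(✓)  00111(✓)  01000(✓)  01001(✓)  01010(✓)  01011(✓)  01101(✓)  01110(✓)  01111(✓)  10000(✓)  10001(✓)  10010(✓)  10011(✓)  10100(✓)  10110(✓)  10111(✓)  11000(✓)  11110(✓)  11111(✓)
size-2^1 implicants → -0000(✓)  -0001(✓)  -0010(✓)  -0011(✓)  -0100(✓)  -0111(✓)  -1000(✓)  -1110(✓)  -1111(✓)  0-000(✓)  0-001(✓)  0-010(✓)  0-011(✓)  0-101(✓)  0-111(✓)  00-00(✓)  00-01(✓)  00-11(✓)  000-0(✓)  000-1(✓)  0000-(✓)  0001-(✓)  001-1(✓)  0010-(✓)  01-01(✓)  01-10(✓)  01-11(✓)  010-0(✓)  010-1(✓)  0100-(✓)  0101-(✓)  011-1(✓)  0111-(✓)  1-000(✓)  1-110(✓)  1-111(✓)  10-00(✓)  10-10(✓)  10-11(✓)  100-0(✓)  100-1(✓)  1000-(✓)  1001-(✓)  101-0(✓)  1011-(✓)  1111-(✓)
size-2^2 implicants → --000  --111  -0-00  -0-11  -00-0(✓)  -00-1(✓)  -000-(✓)  -001-(✓)  -111-  0--01(✓)  0--11(✓)  0-0-0(✓)  0-0-1(✓)  0-00-(✓)  0-01-(✓)  0-1-1(✓)  00--1(✓)  00-0-  000--(✓)  01--1(✓)  01-1-  010--(✓)  1-11-  10--0  10-1-  100--(✓)
size-2^3 implicants → -00--  0---1  0-0--
Unchecked terms (primes): --000, --111, -0-00, -0-11, -00--, -111-, 0---1, 0-0--, 00-0-, 01-1-, 1-11-, 10--0, 10-1-
Minterm coverage:
  m0 ⊆ --000,-0-00,-00--,0-0--,00-0-
  m1 ⊆ -00--,0---1,0-0--,00-0-
  m2 ⊆ -00--,0-0--
  m3 ⊆ -0-11,-00--,0---1,0-0--
  m4 ⊆ -0-00,00-0-
  m5 ⊆ 0---1,00-0-
  m7 ⊆ --111,-0-11,0---1
  m8 ⊆ --000,0-0--
  m9 ⊆ 0---1,0-0--
  m10 ⊆ 0-0--,01-1-
  m11 ⊆ 0---1,0-0--,01-1-
  m13 ⊆ 0---1 [E]
  m14 ⊆ -111-,01-1-
  m15 ⊆ --111,-111-,0---1,01-1-
  m16 ⊆ --000,-0-00,-00--,10--0
  m17 ⊆ -00-- [E]
  m18 ⊆ -00--,10--0,10-1-
  m19 ⊆ -0-11,-00--,10-1-
  m20 ⊆ -0-00,10--0
  m22 ⊆ 1-11-,10--0,10-1-
  m23 ⊆ --111,-0-11,1-11-,10-1-
  m24 ⊆ --000 [E]
  m30 ⊆ -111-,1-11-
  m31 ⊆ --111,-111-,1-11-
E = {--000, -00--, 0---1}

YES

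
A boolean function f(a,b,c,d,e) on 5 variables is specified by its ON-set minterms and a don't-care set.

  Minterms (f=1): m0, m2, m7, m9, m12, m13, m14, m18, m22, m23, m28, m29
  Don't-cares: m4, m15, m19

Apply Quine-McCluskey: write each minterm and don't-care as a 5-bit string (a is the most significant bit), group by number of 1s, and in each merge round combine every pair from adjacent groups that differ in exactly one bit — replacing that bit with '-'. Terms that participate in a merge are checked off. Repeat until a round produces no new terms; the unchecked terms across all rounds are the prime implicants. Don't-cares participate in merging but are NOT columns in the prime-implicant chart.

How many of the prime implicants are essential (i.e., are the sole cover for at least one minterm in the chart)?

size-2^0 implicants → 00000(✓)  00010(✓)  00100(✓)  00111(✓)  01001(✓)  01100(✓)  01101(✓)  01110(✓)  01111(✓)  10010(✓)  10011(✓)  10110(✓)  10111(✓)  11100(✓)  11101(✓)
size-2^1 implicants → -0010  -0111  -1100(✓)  -1101(✓)  0-100  0-111  00-00  000-0  01-01  011-0(✓)  011-1(✓)  0110-(✓)  0111-(✓)  10-10(✓)  10-11(✓)  1001-(✓)  1011-(✓)  1110-(✓)
size-2^2 implicants → -110-  011--  10-1-
Unchecked terms (primes): -0010, -0111, -110-, 0-100, 0-111, 00-00, 000-0, 01-01, 011--, 10-1-
Minterm coverage:
  m0 ⊆ 00-00,000-0
  m2 ⊆ -0010,000-0
  m7 ⊆ -0111,0-111
  m9 ⊆ 01-01 [E]
  m12 ⊆ -110-,0-100,011--
  m13 ⊆ -110-,01-01,011--
  m14 ⊆ 011-- [E]
  m18 ⊆ -0010,10-1-
  m22 ⊆ 10-1- [E]
  m23 ⊆ -0111,10-1-
  m28 ⊆ -110- [E]
  m29 ⊆ -110- [E]
E = {-110-, 01-01, 011--, 10-1-}

4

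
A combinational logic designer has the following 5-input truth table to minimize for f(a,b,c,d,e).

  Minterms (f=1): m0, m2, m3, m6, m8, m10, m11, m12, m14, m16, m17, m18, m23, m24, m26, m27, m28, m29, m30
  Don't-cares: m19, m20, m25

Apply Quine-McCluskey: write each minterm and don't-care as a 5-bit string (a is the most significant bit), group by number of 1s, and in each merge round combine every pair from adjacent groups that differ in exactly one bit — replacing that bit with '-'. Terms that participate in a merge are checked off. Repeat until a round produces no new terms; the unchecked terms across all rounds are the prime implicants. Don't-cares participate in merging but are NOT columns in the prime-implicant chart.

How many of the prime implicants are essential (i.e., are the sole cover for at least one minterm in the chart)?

7

Round 0: 00000✓ 00010✓ 00011✓ 00110✓ 01000✓ 01010✓ 01011✓ 01100✓ 01110✓ 10000✓ 10001✓ 10010✓ 10011✓ 10100✓ 10111✓ 11000✓ 11001✓ 11010✓ 11011✓ 11100✓ 11101✓ 11110✓
Round 1: -0000✓ -0010✓ -0011✓ -1000✓ -1010✓ -1011✓ -1100✓ -1110✓ 0-000✓ 0-010✓ 0-011✓ 0-110✓ 00-10✓ 000-0✓ 0001-✓ 01-00✓ 01-10✓ 010-0✓ 0101-✓ 011-0✓ 1-000✓ 1-001✓ 1-010✓ 1-011✓ 1-100✓ 10-00✓ 10-11 100-0✓ 100-1✓ 1000-✓ 1001-✓ 11-00✓ 11-01✓ 11-10✓ 110-0✓ 110-1✓ 1100-✓ 1101-✓ 111-0✓ 1110-✓
Round 2: --000✓ --010✓ --011✓ -00-0✓ -001-✓ -1-00✓ -1-10✓ -10-0✓ -101-✓ -11-0✓ 0--10 0-0-0✓ 0-01-✓ 01--0✓ 1--00 1-0-0✓ 1-0-1✓ 1-00-✓ 1-01-✓ 100--✓ 11--0✓ 11-0- 110--✓
Round 3: --0-0 --01- -1--0 1-0--
PIs = {--0-0, --01-, -1--0, 0--10, 1--00, 1-0--, 10-11, 11-0-}
Coverage chart:
  m0: --0-0 ←essential
  m2: --0-0,--01-,0--10
  m3: --01- ←essential
  m6: 0--10 ←essential
  m8: --0-0,-1--0
  m10: --0-0,--01-,-1--0,0--10
  m11: --01- ←essential
  m12: -1--0 ←essential
  m14: -1--0,0--10
  m16: --0-0,1--00,1-0--
  m17: 1-0-- ←essential
  m18: --0-0,--01-,1-0--
  m23: 10-11 ←essential
  m24: --0-0,-1--0,1--00,1-0--,11-0-
  m26: --0-0,--01-,-1--0,1-0--
  m27: --01-,1-0--
  m28: -1--0,1--00,11-0-
  m29: 11-0- ←essential
  m30: -1--0 ←essential
Essential: --0-0, --01-, -1--0, 0--10, 1-0--, 10-11, 11-0-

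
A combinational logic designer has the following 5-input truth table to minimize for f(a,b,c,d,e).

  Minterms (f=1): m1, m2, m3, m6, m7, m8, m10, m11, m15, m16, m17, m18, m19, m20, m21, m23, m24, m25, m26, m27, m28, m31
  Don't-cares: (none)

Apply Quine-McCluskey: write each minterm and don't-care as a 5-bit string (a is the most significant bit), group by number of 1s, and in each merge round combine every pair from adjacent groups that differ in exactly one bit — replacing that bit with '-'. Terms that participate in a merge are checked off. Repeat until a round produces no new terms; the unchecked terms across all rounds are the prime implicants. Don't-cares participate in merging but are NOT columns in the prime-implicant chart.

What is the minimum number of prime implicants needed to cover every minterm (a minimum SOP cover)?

[col 0] 00001*, 00010*, 00011*, 00110*, 00111*, 01000*, 01010*, 01011*, 01111*, 10000*, 10001*, 10010*, 10011*, 10100*, 10101*, 10111*, 11000*, 11001*, 11010*, 11011*, 11100*, 11111*
[col 1] -0001*, -0010*, -0011*, -0111*, -1000*, -1010*, -1011*, -1111*, 0-010*, 0-011*, 0-111*, 00-10*, 00-11*, 000-1*, 0001-*, 0011-*, 01-11*, 010-0*, 0101-*, 1-000*, 1-001*, 1-010*, 1-011*, 1-100*, 1-111*, 10-00*, 10-01*, 10-11*, 100-0*, 100-1*, 1000-*, 1001-*, 101-1*, 1010-*, 11-00*, 11-11*, 110-0*, 110-1*, 1100-*, 1101-*
[col 2] --010*, --011*, --111*, -0-11*, -00-1, -001-*, -1-11*, -10-0, -101-*, 0--11*, 0-01-*, 00-1-, 1--00, 1--11*, 1-0-0*, 1-0-1*, 1-00-*, 1-01-*, 10--1, 10-0-, 100--*, 110--*
[col 3] ---11, --01-, 1-0--
Prime implicants: ---11, --01-, -00-1, -10-0, 00-1-, 1--00, 1-0--, 10--1, 10-0-
PI chart (minterm → PIs covering it):
  1 | -00-1  (sole → essential)
  2 | --01-,00-1-
  3 | ---11,--01-,-00-1,00-1-
  6 | 00-1-  (sole → essential)
  7 | ---11,00-1-
  8 | -10-0  (sole → essential)
  10 | --01-,-10-0
  11 | ---11,--01-
  15 | ---11  (sole → essential)
  16 | 1--00,1-0--,10-0-
  17 | -00-1,1-0--,10--1,10-0-
  18 | --01-,1-0--
  19 | ---11,--01-,-00-1,1-0--,10--1
  20 | 1--00,10-0-
  21 | 10--1,10-0-
  23 | ---11,10--1
  24 | -10-0,1--00,1-0--
  25 | 1-0--  (sole → essential)
  26 | --01-,-10-0,1-0--
  27 | ---11,--01-,1-0--
  28 | 1--00  (sole → essential)
  31 | ---11  (sole → essential)
Essential prime implicants: ---11, -00-1, -10-0, 00-1-, 1--00, 1-0--
Petrick residual → 10--1
Minimum SOP uses 7 PIs: de + b'c'e + bc'e' + a'b'd + ad'e' + ac' + ab'e

7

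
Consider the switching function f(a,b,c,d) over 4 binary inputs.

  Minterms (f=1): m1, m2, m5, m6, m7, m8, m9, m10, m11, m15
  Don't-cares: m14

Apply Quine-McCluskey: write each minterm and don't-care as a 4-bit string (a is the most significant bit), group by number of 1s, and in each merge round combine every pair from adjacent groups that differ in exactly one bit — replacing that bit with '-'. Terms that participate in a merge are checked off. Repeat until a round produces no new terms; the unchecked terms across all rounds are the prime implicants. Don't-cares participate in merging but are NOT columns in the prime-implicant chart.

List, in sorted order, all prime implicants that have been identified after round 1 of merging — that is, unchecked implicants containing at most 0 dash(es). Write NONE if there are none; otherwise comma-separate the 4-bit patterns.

Round 0: 0001✓ 0010✓ 0101✓ 0110✓ 0111✓ 1000✓ 1001✓ 1010✓ 1011✓ 1110✓ 1111✓
Round 1: -001 -010✓ -110✓ -111✓ 0-01 0-10✓ 01-1 011-✓ 1-10✓ 1-11✓ 10-0✓ 10-1✓ 100-✓ 101-✓ 111-✓
Round 2: --10 -11- 1-1- 10--
PIs = {--10, -001, -11-, 0-01, 01-1, 1-1-, 10--}

NONE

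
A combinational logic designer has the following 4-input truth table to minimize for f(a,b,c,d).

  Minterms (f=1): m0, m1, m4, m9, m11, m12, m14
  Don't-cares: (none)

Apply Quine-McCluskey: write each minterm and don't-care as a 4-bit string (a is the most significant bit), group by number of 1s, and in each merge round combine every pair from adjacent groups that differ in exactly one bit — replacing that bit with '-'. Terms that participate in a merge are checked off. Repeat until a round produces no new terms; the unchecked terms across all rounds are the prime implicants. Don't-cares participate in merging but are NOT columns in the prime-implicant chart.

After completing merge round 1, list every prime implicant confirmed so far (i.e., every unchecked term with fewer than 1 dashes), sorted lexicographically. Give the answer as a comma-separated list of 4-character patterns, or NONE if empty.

[col 0] 0000*, 0001*, 0100*, 1001*, 1011*, 1100*, 1110*
[col 1] -001, -100, 0-00, 000-, 10-1, 11-0
Prime implicants: -001, -100, 0-00, 000-, 10-1, 11-0

NONE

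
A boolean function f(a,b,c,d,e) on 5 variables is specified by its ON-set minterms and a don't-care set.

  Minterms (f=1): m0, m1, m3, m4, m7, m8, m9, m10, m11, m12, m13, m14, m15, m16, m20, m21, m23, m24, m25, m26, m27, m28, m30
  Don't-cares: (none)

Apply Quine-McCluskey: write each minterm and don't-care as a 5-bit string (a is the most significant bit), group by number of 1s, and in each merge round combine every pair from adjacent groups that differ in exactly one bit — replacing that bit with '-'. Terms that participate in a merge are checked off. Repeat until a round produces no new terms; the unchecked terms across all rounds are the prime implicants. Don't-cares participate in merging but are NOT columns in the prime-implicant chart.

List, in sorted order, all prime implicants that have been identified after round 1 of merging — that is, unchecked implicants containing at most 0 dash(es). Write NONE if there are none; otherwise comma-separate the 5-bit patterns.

Round 0: 00000✓ 00001✓ 00011✓ 00100✓ 00111✓ 01000✓ 01001✓ 01010✓ 01011✓ 01100✓ 01101✓ 01110✓ 01111✓ 10000✓ 10100✓ 10101✓ 10111✓ 11000✓ 11001✓ 11010✓ 11011✓ 11100✓ 11110✓
Round 1: -0000✓ -0100✓ -0111 -1000✓ -1001✓ -1010✓ -1011✓ -1100✓ -1110✓ 0-000✓ 0-001✓ 0-011✓ 0-100✓ 0-111✓ 00-00✓ 00-11✓ 000-1✓ 0000-✓ 01-00✓ 01-01✓ 01-10✓ 01-11✓ 010-0✓ 010-1✓ 0100-✓ 0101-✓ 011-0✓ 011-1✓ 0110-✓ 0111-✓ 1-000✓ 1-100✓ 10-00✓ 101-1 1010- 11-00✓ 11-10✓ 110-0✓ 110-1✓ 1100-✓ 1101-✓ 111-0✓
Round 2: --000✓ --100✓ -0-00✓ -1-00✓ -1-10✓ -10-0✓ -10-1✓ -100-✓ -101-✓ -11-0✓ 0--00✓ 0--11 0-0-1 0-00- 01--0✓ 01--1✓ 01-0-✓ 01-1-✓ 010--✓ 011--✓ 1--00✓ 11--0✓ 110--✓
Round 3: ---00 -1--0 -10-- 01---
PIs = {---00, -0111, -1--0, -10--, 0--11, 0-0-1, 0-00-, 01---, 101-1, 1010-}

NONE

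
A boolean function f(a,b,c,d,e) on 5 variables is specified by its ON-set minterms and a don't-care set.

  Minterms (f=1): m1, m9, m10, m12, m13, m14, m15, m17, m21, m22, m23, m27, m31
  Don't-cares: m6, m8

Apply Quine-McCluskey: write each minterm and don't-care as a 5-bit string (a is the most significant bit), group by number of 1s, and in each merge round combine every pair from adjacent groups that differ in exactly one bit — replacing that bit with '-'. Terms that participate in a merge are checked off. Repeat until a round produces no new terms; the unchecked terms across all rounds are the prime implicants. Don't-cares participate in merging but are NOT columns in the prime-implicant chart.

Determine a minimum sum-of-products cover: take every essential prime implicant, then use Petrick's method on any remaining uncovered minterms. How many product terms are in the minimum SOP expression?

6

Round 0: 00001✓ 00110✓ 01000✓ 01001✓ 01010✓ 01100✓ 01101✓ 01110✓ 01111✓ 10001✓ 10101✓ 10110✓ 10111✓ 11011✓ 11111✓
Round 1: -0001 -0110 -1111 0-001 0-110 01-00✓ 01-01✓ 01-10✓ 010-0✓ 0100-✓ 011-0✓ 011-1✓ 0110-✓ 0111-✓ 1-111 10-01 101-1 1011- 11-11
Round 2: 01--0 01-0- 011--
PIs = {-0001, -0110, -1111, 0-001, 0-110, 01--0, 01-0-, 011--, 1-111, 10-01, 101-1, 1011-, 11-11}
Coverage chart:
  m1: -0001,0-001
  m9: 0-001,01-0-
  m10: 01--0 ←essential
  m12: 01--0,01-0-,011--
  m13: 01-0-,011--
  m14: 0-110,01--0,011--
  m15: -1111,011--
  m17: -0001,10-01
  m21: 10-01,101-1
  m22: -0110,1011-
  m23: 1-111,101-1,1011-
  m27: 11-11 ←essential
  m31: -1111,1-111,11-11
Essential: 01--0, 11-11
Petrick residual → 0-001, 011--, 10-01, 1011-
Min cover (6 terms): a'c'd'e + a'be' + a'bc + ab'd'e + ab'cd + abde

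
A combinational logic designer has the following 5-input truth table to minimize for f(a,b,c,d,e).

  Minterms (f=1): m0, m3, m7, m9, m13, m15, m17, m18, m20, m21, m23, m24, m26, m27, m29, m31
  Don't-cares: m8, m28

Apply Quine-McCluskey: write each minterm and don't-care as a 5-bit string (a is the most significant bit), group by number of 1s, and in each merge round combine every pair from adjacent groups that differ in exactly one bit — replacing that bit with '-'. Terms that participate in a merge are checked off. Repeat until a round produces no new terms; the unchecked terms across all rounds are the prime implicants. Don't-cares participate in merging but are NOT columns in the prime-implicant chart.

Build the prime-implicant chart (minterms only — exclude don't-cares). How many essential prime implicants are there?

[col 0] 00000*, 00011*, 00111*, 01000*, 01001*, 01101*, 01111*, 10001*, 10010*, 10100*, 10101*, 10111*, 11000*, 11010*, 11011*, 11100*, 11101*, 11111*
[col 1] -0111*, -1000, -1101*, -1111*, 0-000, 0-111*, 00-11, 01-01, 0100-, 011-1*, 1-010, 1-100*, 1-101*, 1-111*, 10-01, 101-1*, 1010-*, 11-00, 11-11, 110-0, 1101-, 111-1*, 1110-*
[col 2] --111, -11-1, 1-1-1, 1-10-
Prime implicants: --111, -1000, -11-1, 0-000, 00-11, 01-01, 0100-, 1-010, 1-1-1, 1-10-, 10-01, 11-00, 11-11, 110-0, 1101-
PI chart (minterm → PIs covering it):
  0 | 0-000  (sole → essential)
  3 | 00-11  (sole → essential)
  7 | --111,00-11
  9 | 01-01,0100-
  13 | -11-1,01-01
  15 | --111,-11-1
  17 | 10-01  (sole → essential)
  18 | 1-010  (sole → essential)
  20 | 1-10-  (sole → essential)
  21 | 1-1-1,1-10-,10-01
  23 | --111,1-1-1
  24 | -1000,11-00,110-0
  26 | 1-010,110-0,1101-
  27 | 11-11,1101-
  29 | -11-1,1-1-1,1-10-
  31 | --111,-11-1,1-1-1,11-11
Essential prime implicants: 0-000, 00-11, 1-010, 1-10-, 10-01

5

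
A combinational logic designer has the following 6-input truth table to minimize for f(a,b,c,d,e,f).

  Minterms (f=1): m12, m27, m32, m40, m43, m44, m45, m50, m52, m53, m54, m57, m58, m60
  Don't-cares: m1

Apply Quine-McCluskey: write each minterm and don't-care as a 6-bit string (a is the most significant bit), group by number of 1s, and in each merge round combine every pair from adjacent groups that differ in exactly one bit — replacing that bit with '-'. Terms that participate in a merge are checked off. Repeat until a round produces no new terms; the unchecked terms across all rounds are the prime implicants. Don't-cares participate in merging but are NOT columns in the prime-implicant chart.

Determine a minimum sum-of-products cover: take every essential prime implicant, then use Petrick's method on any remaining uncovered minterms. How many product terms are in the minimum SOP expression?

10

Round 0: 000001 001100✓ 011011 100000✓ 101000✓ 101011 101100✓ 101101✓ 110010✓ 110100✓ 110101✓ 110110✓ 111001 111010✓ 111100✓
Round 1: -01100 1-1100 10-000 101-00 10110- 11-010 11-100 110-10 1101-0 11010-
PIs = {-01100, 000001, 011011, 1-1100, 10-000, 101-00, 101011, 10110-, 11-010, 11-100, 110-10, 1101-0, 11010-, 111001}
Coverage chart:
  m12: -01100 ←essential
  m27: 011011 ←essential
  m32: 10-000 ←essential
  m40: 10-000,101-00
  m43: 101011 ←essential
  m44: -01100,1-1100,101-00,10110-
  m45: 10110- ←essential
  m50: 11-010,110-10
  m52: 11-100,1101-0,11010-
  m53: 11010- ←essential
  m54: 110-10,1101-0
  m57: 111001 ←essential
  m58: 11-010 ←essential
  m60: 1-1100,11-100
Essential: -01100, 011011, 10-000, 101011, 10110-, 11-010, 11010-, 111001
Petrick residual → 1-1100, 110-10
Min cover (10 terms): b'cde'f' + a'bcd'ef + acde'f' + ab'd'e'f' + ab'cd'ef + ab'cde' + abd'ef' + abc'ef' + abc'de' + abcd'e'f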